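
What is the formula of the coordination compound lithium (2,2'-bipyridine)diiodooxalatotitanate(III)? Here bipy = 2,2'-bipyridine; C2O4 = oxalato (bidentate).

Li[Ti(bipy)(C2O4)I2]

Ligands: 1 2,2'-bipyridine (bipy, neutral), 2 iodo (I, -1), 1 oxalato (C2O4, -2). Ligand charge sum = -4.
With Ti in oxidation state +3, the complex ion is [Ti...]^1−.
Charge balance with lithium (+1) requires 1 complex ion per 1 lithium.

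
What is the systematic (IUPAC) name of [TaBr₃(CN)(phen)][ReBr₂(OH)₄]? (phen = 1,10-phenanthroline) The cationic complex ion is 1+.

tribromocyano(1,10-phenanthroline)tantalum(V) dibromotetrahydroxorhenate(V)

The complex cation is given as 1+; its ligand charges sum to -4, so Ta = +5.
A 1:1 salt means the anion carries the equal and opposite charge, 1−.
Anion: ligand charges sum to -6; for the ion to be 1−, Re = +5.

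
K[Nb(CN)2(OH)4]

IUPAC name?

potassium dicyanotetrahydroxoniobate(V)

The 1 potassium counter-ion carries a total charge of +1, so each complex ion is 1−.
Ligand charges: 2×cyano (-1 each), 4×hydroxo (-1 each); total -6. So Nb + (-6) = 1−, giving Nb = +5.
The complex ion is anionic, so niobium takes the -ate form niobate(V).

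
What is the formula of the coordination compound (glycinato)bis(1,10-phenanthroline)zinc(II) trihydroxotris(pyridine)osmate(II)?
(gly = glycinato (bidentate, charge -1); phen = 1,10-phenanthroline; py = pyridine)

[Zn(gly)(phen)2][Os(OH)3(py)3]

Cation [Zn…]: ligand charges -1, Zn(II) ⇒ ion charge 1+.
Anion [Os…]: ligand charges -3, Os(II) ⇒ ion charge 1−.
One 1+ cation balances one 1− anion.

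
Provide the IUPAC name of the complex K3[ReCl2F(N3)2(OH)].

potassium diazidodichlorofluorohydroxorhenate(III)

The 3 potassium counter-ions carry a total charge of +3, so each complex ion is 3−.
Ligand charges: 1×hydroxo (-1 each), 2×chloro (-1 each), 2×azido (-1 each), 1×fluoro (-1 each); total -6. So Re + (-6) = 3−, giving Re = +3.
Ligands are named alphabetically: azido before chloro before fluoro before hydroxo.
The complex ion is anionic, so rhenium takes the -ate form rhenate(III).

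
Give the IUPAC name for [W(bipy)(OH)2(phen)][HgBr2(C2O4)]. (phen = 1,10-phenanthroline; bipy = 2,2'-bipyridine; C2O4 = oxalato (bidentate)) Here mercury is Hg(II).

Both ions are complex: the cation is named first with the plain metal name, the anion second with the -ate form; each ion's ligands are alphabetised independently.
Hg is given as +2; the anion's ligand charges sum to -4, so the complex anion is 2−.
A 1:1 salt means the cation carries the equal and opposite charge, 2+.
Cation: ligand charges sum to -2; for the ion to be 2+, W = +4.

(2,2'-bipyridine)dihydroxo(1,10-phenanthroline)tungsten(IV) dibromooxalatomercurate(II)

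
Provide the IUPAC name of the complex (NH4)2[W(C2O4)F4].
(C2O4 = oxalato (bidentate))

The 2 ammonium counter-ions carry a total charge of +2, so each complex ion is 2−.
Ligand charges: 4×fluoro (-1 each), 1×oxalato (-2 each); total -6. So W + (-6) = 2−, giving W = +4.
The complex ion is anionic, so tungsten takes the -ate form tungstate(IV).

ammonium tetrafluorooxalatotungstate(IV)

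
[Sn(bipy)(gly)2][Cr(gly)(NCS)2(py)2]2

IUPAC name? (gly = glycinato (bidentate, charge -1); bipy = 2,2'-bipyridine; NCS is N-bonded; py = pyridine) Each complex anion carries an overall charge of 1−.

(2,2'-bipyridine)bis(glycinato)tin(IV) (glycinato)diisothiocyanatobis(pyridine)chromate(II)

The complex anion is given as 1−; its ligand charges sum to -3, so Cr = +2.
With 2 anions per cation, the cation must be 2×1 = 2+.
Cation: ligand charges sum to -2; for the ion to be 2+, Sn = +4.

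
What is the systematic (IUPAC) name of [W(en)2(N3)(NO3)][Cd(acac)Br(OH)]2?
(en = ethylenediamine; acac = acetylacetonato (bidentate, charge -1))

Both ions are complex: the cation is named first with the plain metal name, the anion second with the -ate form; each ion's ligands are alphabetised independently.
Cadmium is always +2 in its complexes; the anion's ligand charges sum to -3, so the complex anion is 1−.
With 2 anions per cation, the cation must be 2×1 = 2+.
Cation: ligand charges sum to -2; for the ion to be 2+, W = +4.

azidobis(ethylenediamine)nitratotungsten(IV) (acetylacetonato)bromohydroxocadmate(II)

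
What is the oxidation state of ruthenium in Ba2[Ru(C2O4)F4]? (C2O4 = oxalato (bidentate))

2 barium outside the brackets (+2 each) → the complex ion is 4−.
Ligand charges: 4×F = -4; 1×C2O4 = -2; sum -6.
Ru + (-6) = 4− ⇒ Ru is +2.

+2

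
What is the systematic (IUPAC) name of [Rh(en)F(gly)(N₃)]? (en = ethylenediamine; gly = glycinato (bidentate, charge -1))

azido(ethylenediamine)fluoro(glycinato)rhodium(III)

There is no counter-ion, so the complex is neutral overall.
Ligand charges: 1×fluoro (-1 each), 1×ethylenediamine (neutral), 1×glycinato (-1 each), 1×azido (-1 each); total -3. So Rh + (-3) = 0, giving Rh = +3.
Ligands are named alphabetically: azido before ethylenediamine before fluoro before glycinato.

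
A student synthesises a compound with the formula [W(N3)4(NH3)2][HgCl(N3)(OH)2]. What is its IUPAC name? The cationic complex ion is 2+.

diamminetetraazidotungsten(VI) azidochlorodihydroxomercurate(II)

Both ions are complex: the cation is named first with the plain metal name, the anion second with the -ate form; each ion's ligands are alphabetised independently.
The complex cation is given as 2+; its ligand charges sum to -4, so W = +6.
A 1:1 salt means the anion carries the equal and opposite charge, 2−.
Anion: ligand charges sum to -4; for the ion to be 2−, Hg = +2.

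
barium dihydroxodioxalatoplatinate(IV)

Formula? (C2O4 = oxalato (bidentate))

Ba[Pt(C2O4)2(OH)2]

Ligands: 2 hydroxo (OH, -1), 2 oxalato (C2O4, -2). Ligand charge sum = -6.
With Pt in oxidation state +4, the complex ion is [Pt...]^2−.
Charge balance with barium (+2) requires 1 complex ion per 1 barium.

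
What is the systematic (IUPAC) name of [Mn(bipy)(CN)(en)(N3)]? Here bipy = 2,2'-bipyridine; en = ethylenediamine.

azido(2,2'-bipyridine)cyano(ethylenediamine)manganese(II)

There is no counter-ion, so the complex is neutral overall.
Ligand charges: 1×cyano (-1 each), 1×2,2'-bipyridine (neutral), 1×ethylenediamine (neutral), 1×azido (-1 each); total -2. So Mn + (-2) = 0, giving Mn = +2.
Ligands are named alphabetically: azido before bipyridine before cyano before ethylenediamine.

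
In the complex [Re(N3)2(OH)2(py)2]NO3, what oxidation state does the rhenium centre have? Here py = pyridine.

+5

1 nitrate outside the brackets (-1 each) → the complex ion is 1+.
Ligand charges: 2×N3 = -2; 2×py neutral; 2×OH = -2; sum -4.
Re + (-4) = 1+ ⇒ Re is +5.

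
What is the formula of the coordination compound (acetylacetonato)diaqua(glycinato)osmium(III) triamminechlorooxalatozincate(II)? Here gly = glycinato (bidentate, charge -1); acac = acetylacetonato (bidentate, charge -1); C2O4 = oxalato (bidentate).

Cation [Os…]: ligand charges -2, Os(III) ⇒ ion charge 1+.
Anion [Zn…]: ligand charges -3, Zn(II) ⇒ ion charge 1−.

[Os(acac)(gly)(H2O)2][Zn(C2O4)Cl(NH3)3]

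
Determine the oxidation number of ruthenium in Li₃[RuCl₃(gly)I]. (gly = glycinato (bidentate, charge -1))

+2

3 lithium outside the brackets (+1 each) → the complex ion is 3−.
Ligand charges: 3×Cl = -3; 1×gly = -1; 1×I = -1; sum -5.
Ru + (-5) = 3− ⇒ Ru is +2.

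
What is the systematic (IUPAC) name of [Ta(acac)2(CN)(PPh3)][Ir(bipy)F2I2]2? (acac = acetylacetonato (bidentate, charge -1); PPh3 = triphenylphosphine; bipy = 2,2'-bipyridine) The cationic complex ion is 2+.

The complex cation is given as 2+; its ligand charges sum to -3, so Ta = +5.
With 2 anions per cation, each anion must be 2/2 = 1−.
Anion: ligand charges sum to -4; for the ion to be 1−, Ir = +3.

bis(acetylacetonato)cyano(triphenylphosphine)tantalum(V) (2,2'-bipyridine)difluorodiiodoiridate(III)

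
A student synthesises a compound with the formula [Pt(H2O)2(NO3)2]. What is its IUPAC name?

There is no counter-ion, so the complex is neutral overall.
Ligand charges: 2×aqua (neutral), 2×nitrato (-1 each); total -2. So Pt + (-2) = 0, giving Pt = +2.
Ligands are named alphabetically: aqua before nitrato.

diaquadinitratoplatinum(II)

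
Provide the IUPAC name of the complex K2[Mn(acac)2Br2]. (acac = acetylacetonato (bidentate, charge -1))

The 2 potassium counter-ions carry a total charge of +2, so each complex ion is 2−.
Ligand charges: 2×acetylacetonato (-1 each), 2×bromo (-1 each); total -4. So Mn + (-4) = 2−, giving Mn = +2.
The complex ion is anionic, so manganese takes the -ate form manganate(II).

potassium bis(acetylacetonato)dibromomanganate(II)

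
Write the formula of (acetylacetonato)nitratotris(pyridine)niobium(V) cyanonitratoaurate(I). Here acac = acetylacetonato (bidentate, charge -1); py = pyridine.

Cation [Nb…]: ligand charges -2, Nb(V) ⇒ ion charge 3+.
Anion [Au…]: ligand charges -2, Au(I) ⇒ ion charge 1−.
One 3+ cation requires 3 of the 1− anion.

[Nb(acac)(NO3)(py)3][Au(CN)(NO3)]3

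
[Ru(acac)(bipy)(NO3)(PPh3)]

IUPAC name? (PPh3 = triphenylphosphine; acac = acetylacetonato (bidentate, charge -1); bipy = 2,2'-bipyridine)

There is no counter-ion, so the complex is neutral overall.
Ligand charges: 1×triphenylphosphine (neutral), 1×acetylacetonato (-1 each), 1×2,2'-bipyridine (neutral), 1×nitrato (-1 each); total -2. So Ru + (-2) = 0, giving Ru = +2.
Ligands are named alphabetically: acetylacetonato before bipyridine before nitrato before triphenylphosphine.

(acetylacetonato)(2,2'-bipyridine)nitrato(triphenylphosphine)ruthenium(II)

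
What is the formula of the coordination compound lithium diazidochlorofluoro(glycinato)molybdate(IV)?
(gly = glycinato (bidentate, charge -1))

Ligands: 1 fluoro (F, -1), 1 glycinato (gly, -1), 1 chloro (Cl, -1), 2 azido (N3, -1). Ligand charge sum = -5.
Charge balance with lithium (+1) requires 1 complex ion per 1 lithium.

Li[MoClF(gly)(N3)2]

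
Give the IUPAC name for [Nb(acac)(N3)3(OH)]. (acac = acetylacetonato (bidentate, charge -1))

There is no counter-ion, so the complex is neutral overall.
Ligand charges: 1×hydroxo (-1 each), 1×acetylacetonato (-1 each), 3×azido (-1 each); total -5. So Nb + (-5) = 0, giving Nb = +5.
Ligands are named alphabetically: acetylacetonato before azido before hydroxo.

(acetylacetonato)triazidohydroxoniobium(V)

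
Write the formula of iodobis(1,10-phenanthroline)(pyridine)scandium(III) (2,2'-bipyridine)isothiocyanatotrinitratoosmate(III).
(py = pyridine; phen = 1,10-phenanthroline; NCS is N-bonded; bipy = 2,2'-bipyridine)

Cation [Sc…]: ligand charges -1, Sc(III) ⇒ ion charge 2+.
Anion [Os…]: ligand charges -4, Os(III) ⇒ ion charge 1−.

[ScI(phen)2(py)][Os(bipy)(NCS)(NO3)3]2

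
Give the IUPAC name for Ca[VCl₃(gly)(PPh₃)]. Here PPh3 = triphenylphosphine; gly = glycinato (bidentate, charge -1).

calcium trichloro(glycinato)(triphenylphosphine)vanadate(II)

The 1 calcium counter-ion carries a total charge of +2, so each complex ion is 2−.
Ligand charges: 1×triphenylphosphine (neutral), 3×chloro (-1 each), 1×glycinato (-1 each); total -4. So V + (-4) = 2−, giving V = +2.
The complex ion is anionic, so vanadium takes the -ate form vanadate(II).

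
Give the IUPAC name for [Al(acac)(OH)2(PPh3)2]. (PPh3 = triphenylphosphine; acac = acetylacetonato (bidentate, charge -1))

(acetylacetonato)dihydroxobis(triphenylphosphine)aluminium(III)

There is no counter-ion, so the complex is neutral overall.
Ligand charges: 2×triphenylphosphine (neutral), 2×hydroxo (-1 each), 1×acetylacetonato (-1 each); total -3. So Al + (-3) = 0, giving Al = +3.
Ligands are named alphabetically: acetylacetonato before hydroxo before triphenylphosphine.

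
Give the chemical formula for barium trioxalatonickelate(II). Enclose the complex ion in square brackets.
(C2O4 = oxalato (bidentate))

Ligands: 3 oxalato (C2O4, -2). Ligand charge sum = -6.
With Ni in oxidation state +2, the complex ion is [Ni...]^4−.
Charge balance with barium (+2) requires 1 complex ion per 2 barium.

Ba2[Ni(C2O4)3]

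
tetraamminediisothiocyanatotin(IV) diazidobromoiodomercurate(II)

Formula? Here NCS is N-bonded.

Cation [Sn…]: ligand charges -2, Sn(IV) ⇒ ion charge 2+.
Anion [Hg…]: ligand charges -4, Hg(II) ⇒ ion charge 2−.
One 2+ cation balances one 2− anion.

[Sn(NCS)2(NH3)4][HgBrI(N3)2]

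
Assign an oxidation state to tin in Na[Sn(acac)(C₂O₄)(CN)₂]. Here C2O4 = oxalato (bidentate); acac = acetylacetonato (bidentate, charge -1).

+4

1 sodium outside the brackets (+1 each) → the complex ion is 1−.
Ligand charges: 1×C2O4 = -2; 2×CN = -2; 1×acac = -1; sum -5.
Sn + (-5) = 1− ⇒ Sn is +4.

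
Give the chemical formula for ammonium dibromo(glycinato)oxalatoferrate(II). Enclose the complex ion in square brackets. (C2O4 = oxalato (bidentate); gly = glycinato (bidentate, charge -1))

Ligands: 2 bromo (Br, -1), 1 oxalato (C2O4, -2), 1 glycinato (gly, -1). Ligand charge sum = -5.
With Fe in oxidation state +2, the complex ion is [Fe...]^3−.
Charge balance with ammonium (+1) requires 1 complex ion per 3 ammonium.

(NH4)3[FeBr2(C2O4)(gly)]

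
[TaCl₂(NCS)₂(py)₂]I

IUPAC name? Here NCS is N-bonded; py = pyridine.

dichlorodiisothiocyanatobis(pyridine)tantalum(V) iodide

The 1 iodide counter-ion carries a total charge of -1, so each complex ion is 1+.
Ligand charges: 2×isothiocyanato (-1 each), 2×chloro (-1 each), 2×pyridine (neutral); total -4. So Ta + (-4) = 1+, giving Ta = +5.
Ligands are named alphabetically: chloro before isothiocyanato before pyridine.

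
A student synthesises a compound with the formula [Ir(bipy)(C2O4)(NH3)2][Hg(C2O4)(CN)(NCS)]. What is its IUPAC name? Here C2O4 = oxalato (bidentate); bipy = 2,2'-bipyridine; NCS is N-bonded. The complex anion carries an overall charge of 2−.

diammine(2,2'-bipyridine)oxalatoiridium(IV) cyanoisothiocyanatooxalatomercurate(II)

Both ions are complex: the cation is named first with the plain metal name, the anion second with the -ate form; each ion's ligands are alphabetised independently.
The complex anion is given as 2−; its ligand charges sum to -4, so Hg = +2.
A 1:1 salt means the cation carries the equal and opposite charge, 2+.
Cation: ligand charges sum to -2; for the ion to be 2+, Ir = +4.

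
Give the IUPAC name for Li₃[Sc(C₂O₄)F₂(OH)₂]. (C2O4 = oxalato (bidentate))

The 3 lithium counter-ions carry a total charge of +3, so each complex ion is 3−.
Ligand charges: 1×oxalato (-2 each), 2×hydroxo (-1 each), 2×fluoro (-1 each); total -6. So Sc + (-6) = 3−, giving Sc = +3.
Ligands are named alphabetically: fluoro before hydroxo before oxalato.
The complex ion is anionic, so scandium takes the -ate form scandate(III).

lithium difluorodihydroxooxalatoscandate(III)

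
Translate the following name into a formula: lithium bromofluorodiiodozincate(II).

Li2[ZnBrFI2]

Ligands: 1 fluoro (F, -1), 1 bromo (Br, -1), 2 iodo (I, -1). Ligand charge sum = -4.
With Zn in oxidation state +2, the complex ion is [Zn...]^2−.
Charge balance with lithium (+1) requires 1 complex ion per 2 lithium.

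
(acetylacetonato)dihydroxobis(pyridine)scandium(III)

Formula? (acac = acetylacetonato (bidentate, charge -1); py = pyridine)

[Sc(acac)(OH)2(py)2]

Ligands: 1 acetylacetonato (acac, -1), 2 hydroxo (OH, -1), 2 pyridine (py, neutral). Ligand charge sum = -3.
With Sc in oxidation state +3, the complex ion is [Sc...].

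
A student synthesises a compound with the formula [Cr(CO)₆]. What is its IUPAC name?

There is no counter-ion, so the complex is neutral overall.
Ligand charges: 6×carbonyl (neutral); total 0. So Cr + (0) = 0, giving Cr = 0.

hexacarbonylchromium(0)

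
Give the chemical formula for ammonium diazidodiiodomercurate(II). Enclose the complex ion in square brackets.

(NH4)2[HgI2(N3)2]

Ligands: 2 azido (N3, -1), 2 iodo (I, -1). Ligand charge sum = -4.
With Hg in oxidation state +2, the complex ion is [Hg...]^2−.
Charge balance with ammonium (+1) requires 1 complex ion per 2 ammonium.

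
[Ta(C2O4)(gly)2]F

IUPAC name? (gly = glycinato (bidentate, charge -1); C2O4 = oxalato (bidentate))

bis(glycinato)oxalatotantalum(V) fluoride

The 1 fluoride counter-ion carries a total charge of -1, so each complex ion is 1+.
Ligand charges: 2×glycinato (-1 each), 1×oxalato (-2 each); total -4. So Ta + (-4) = 1+, giving Ta = +5.
Ligands are named alphabetically: glycinato before oxalato.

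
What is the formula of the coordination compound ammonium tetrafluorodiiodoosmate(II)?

(NH4)4[OsF4I2]

Ligands: 4 fluoro (F, -1), 2 iodo (I, -1). Ligand charge sum = -6.
With Os in oxidation state +2, the complex ion is [Os...]^4−.
Charge balance with ammonium (+1) requires 1 complex ion per 4 ammonium.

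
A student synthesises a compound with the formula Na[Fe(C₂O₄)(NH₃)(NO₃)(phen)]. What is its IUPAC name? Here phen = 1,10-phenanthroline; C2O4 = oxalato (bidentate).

The 1 sodium counter-ion carries a total charge of +1, so each complex ion is 1−.
Ligand charges: 1×nitrato (-1 each), 1×ammine (neutral), 1×1,10-phenanthroline (neutral), 1×oxalato (-2 each); total -3. So Fe + (-3) = 1−, giving Fe = +2.
Ligands are named alphabetically: ammine before nitrato before oxalato before phenanthroline.
The complex ion is anionic, so iron takes the -ate form ferrate(II).

sodium amminenitratooxalato(1,10-phenanthroline)ferrate(II)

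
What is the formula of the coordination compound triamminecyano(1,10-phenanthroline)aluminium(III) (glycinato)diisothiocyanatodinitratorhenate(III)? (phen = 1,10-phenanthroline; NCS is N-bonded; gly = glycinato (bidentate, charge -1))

[Al(CN)(NH3)3(phen)][Re(gly)(NCS)2(NO3)2]

Cation [Al…]: ligand charges -1, Al(III) ⇒ ion charge 2+.
Anion [Re…]: ligand charges -5, Re(III) ⇒ ion charge 2−.
One 2+ cation balances one 2− anion.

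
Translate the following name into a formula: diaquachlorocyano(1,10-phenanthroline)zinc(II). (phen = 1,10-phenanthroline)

Ligands: 1 chloro (Cl, -1), 1 1,10-phenanthroline (phen, neutral), 1 cyano (CN, -1), 2 aqua (H2O, neutral). Ligand charge sum = -2.
With Zn in oxidation state +2, the complex ion is [Zn...].

[ZnCl(CN)(H2O)2(phen)]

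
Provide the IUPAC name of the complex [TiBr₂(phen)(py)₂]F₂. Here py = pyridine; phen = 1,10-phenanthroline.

The 2 fluoride counter-ions carry a total charge of -2, so each complex ion is 2+.
Ligand charges: 2×pyridine (neutral), 1×1,10-phenanthroline (neutral), 2×bromo (-1 each); total -2. So Ti + (-2) = 2+, giving Ti = +4.
Ligands are named alphabetically: bromo before phenanthroline before pyridine.

dibromo(1,10-phenanthroline)bis(pyridine)titanium(IV) fluoride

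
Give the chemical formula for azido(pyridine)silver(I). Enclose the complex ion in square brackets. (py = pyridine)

[Ag(N3)(py)]

Ligands: 1 azido (N3, -1), 1 pyridine (py, neutral). Ligand charge sum = -1.
With Ag in oxidation state +1, the complex ion is [Ag...].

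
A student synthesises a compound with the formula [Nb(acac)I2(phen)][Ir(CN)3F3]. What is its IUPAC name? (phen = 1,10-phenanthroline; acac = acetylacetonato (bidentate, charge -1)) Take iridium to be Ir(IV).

Ir is given as +4; the anion's ligand charges sum to -6, so the complex anion is 2−.
A 1:1 salt means the cation carries the equal and opposite charge, 2+.
Cation: ligand charges sum to -3; for the ion to be 2+, Nb = +5.

(acetylacetonato)diiodo(1,10-phenanthroline)niobium(V) tricyanotrifluoroiridate(IV)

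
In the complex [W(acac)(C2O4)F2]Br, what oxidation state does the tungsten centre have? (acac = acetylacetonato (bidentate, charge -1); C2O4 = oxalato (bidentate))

1 bromide outside the brackets (-1 each) → the complex ion is 1+.
Ligand charges: 1×acac = -1; 2×F = -2; 1×C2O4 = -2; sum -5.
W + (-5) = 1+ ⇒ W is +6.

+6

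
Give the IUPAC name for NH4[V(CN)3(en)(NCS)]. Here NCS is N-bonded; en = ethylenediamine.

ammonium tricyano(ethylenediamine)isothiocyanatovanadate(III)

The 1 ammonium counter-ion carries a total charge of +1, so each complex ion is 1−.
Ligand charges: 3×cyano (-1 each), 1×isothiocyanato (-1 each), 1×ethylenediamine (neutral); total -4. So V + (-4) = 1−, giving V = +3.
The complex ion is anionic, so vanadium takes the -ate form vanadate(III).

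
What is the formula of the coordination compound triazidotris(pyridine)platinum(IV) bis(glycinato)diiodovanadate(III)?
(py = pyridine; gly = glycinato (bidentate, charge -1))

[Pt(N3)3(py)3][V(gly)2I2]

Cation [Pt…]: ligand charges -3, Pt(IV) ⇒ ion charge 1+.
Anion [V…]: ligand charges -4, V(III) ⇒ ion charge 1−.
One 1+ cation balances one 1− anion.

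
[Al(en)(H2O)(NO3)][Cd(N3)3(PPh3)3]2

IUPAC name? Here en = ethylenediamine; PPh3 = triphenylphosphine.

Both ions are complex: the cation is named first with the plain metal name, the anion second with the -ate form; each ion's ligands are alphabetised independently.
Cadmium is always +2 in its complexes; the anion's ligand charges sum to -3, so the complex anion is 1−.
With 2 anions per cation, the cation must be 2×1 = 2+.
Cation: ligand charges sum to -1; for the ion to be 2+, Al = +3.

aqua(ethylenediamine)nitratoaluminium(III) triazidotris(triphenylphosphine)cadmate(II)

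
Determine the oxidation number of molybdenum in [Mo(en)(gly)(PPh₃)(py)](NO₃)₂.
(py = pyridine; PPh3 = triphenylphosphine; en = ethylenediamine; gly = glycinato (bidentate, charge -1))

+3

2 nitrate outside the brackets (-1 each) → the complex ion is 2+.
Ligand charges: 1×py neutral; 1×PPh3 neutral; 1×en neutral; 1×gly = -1; sum -1.
Mo + (-1) = 2+ ⇒ Mo is +3.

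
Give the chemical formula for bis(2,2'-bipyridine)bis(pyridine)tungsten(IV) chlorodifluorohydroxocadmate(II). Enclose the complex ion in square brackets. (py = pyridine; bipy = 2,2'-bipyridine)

Cation [W…]: ligand charges 0, W(IV) ⇒ ion charge 4+.
Anion [Cd…]: ligand charges -4, Cd(II) ⇒ ion charge 2−.
One 4+ cation requires 2 of the 2− anion.

[W(bipy)2(py)2][CdClF2(OH)]2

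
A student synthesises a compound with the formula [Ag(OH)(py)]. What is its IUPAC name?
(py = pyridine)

There is no counter-ion, so the complex is neutral overall.
Ligand charges: 1×pyridine (neutral), 1×hydroxo (-1 each); total -1. So Ag + (-1) = 0, giving Ag = +1.
Ligands are named alphabetically: hydroxo before pyridine.

hydroxo(pyridine)silver(I)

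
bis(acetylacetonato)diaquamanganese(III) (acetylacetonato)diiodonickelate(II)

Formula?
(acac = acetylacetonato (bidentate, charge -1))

[Mn(acac)2(H2O)2][Ni(acac)I2]

Cation [Mn…]: ligand charges -2, Mn(III) ⇒ ion charge 1+.
Anion [Ni…]: ligand charges -3, Ni(II) ⇒ ion charge 1−.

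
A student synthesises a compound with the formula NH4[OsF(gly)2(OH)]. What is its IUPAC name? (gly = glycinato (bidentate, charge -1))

The 1 ammonium counter-ion carries a total charge of +1, so each complex ion is 1−.
Ligand charges: 1×hydroxo (-1 each), 1×fluoro (-1 each), 2×glycinato (-1 each); total -4. So Os + (-4) = 1−, giving Os = +3.
The complex ion is anionic, so osmium takes the -ate form osmate(III).

ammonium fluorobis(glycinato)hydroxoosmate(III)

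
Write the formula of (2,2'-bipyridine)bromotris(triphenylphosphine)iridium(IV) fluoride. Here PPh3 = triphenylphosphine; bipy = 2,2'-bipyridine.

[Ir(bipy)Br(PPh3)3]F3

Ligands: 3 triphenylphosphine (PPh3, neutral), 1 2,2'-bipyridine (bipy, neutral), 1 bromo (Br, -1). Ligand charge sum = -1.
With Ir in oxidation state +4, the complex ion is [Ir...]^3+.
Charge balance with fluoride (-1) requires 1 complex ion per 3 fluoride.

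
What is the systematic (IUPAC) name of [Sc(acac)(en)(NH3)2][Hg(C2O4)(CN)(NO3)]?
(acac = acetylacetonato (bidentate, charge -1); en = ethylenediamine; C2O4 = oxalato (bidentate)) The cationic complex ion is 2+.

(acetylacetonato)diammine(ethylenediamine)scandium(III) cyanonitratooxalatomercurate(II)

Both ions are complex: the cation is named first with the plain metal name, the anion second with the -ate form; each ion's ligands are alphabetised independently.
The complex cation is given as 2+; its ligand charges sum to -1, so Sc = +3.
A 1:1 salt means the anion carries the equal and opposite charge, 2−.
Anion: ligand charges sum to -4; for the ion to be 2−, Hg = +2.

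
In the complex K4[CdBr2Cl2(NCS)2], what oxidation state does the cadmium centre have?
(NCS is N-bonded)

4 potassium outside the brackets (+1 each) → the complex ion is 4−.
Ligand charges: 2×NCS = -2; 2×Br = -2; 2×Cl = -2; sum -6.
Cd + (-6) = 4− ⇒ Cd is +2.

+2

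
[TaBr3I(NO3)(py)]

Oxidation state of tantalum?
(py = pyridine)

No counter-ion: the bracketed complex is neutral.
Ligand charges: 1×py neutral; 1×I = -1; 3×Br = -3; 1×NO3 = -1; sum -5.
Ta + (-5) = 0 ⇒ Ta is +5.

+5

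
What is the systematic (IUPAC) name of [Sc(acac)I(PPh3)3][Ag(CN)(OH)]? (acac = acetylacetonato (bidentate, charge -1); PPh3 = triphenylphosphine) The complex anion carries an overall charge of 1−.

Both ions are complex: the cation is named first with the plain metal name, the anion second with the -ate form; each ion's ligands are alphabetised independently.
The complex anion is given as 1−; its ligand charges sum to -2, so Ag = +1.
A 1:1 salt means the cation carries the equal and opposite charge, 1+.
Cation: ligand charges sum to -2; for the ion to be 1+, Sc = +3.

(acetylacetonato)iodotris(triphenylphosphine)scandium(III) cyanohydroxoargentate(I)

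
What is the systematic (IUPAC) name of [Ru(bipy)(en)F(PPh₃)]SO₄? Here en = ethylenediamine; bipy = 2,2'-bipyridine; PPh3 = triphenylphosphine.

The 1 sulfate counter-ion carries a total charge of -2, so each complex ion is 2+.
Ligand charges: 1×fluoro (-1 each), 1×ethylenediamine (neutral), 1×2,2'-bipyridine (neutral), 1×triphenylphosphine (neutral); total -1. So Ru + (-1) = 2+, giving Ru = +3.
Ligands are named alphabetically: bipyridine before ethylenediamine before fluoro before triphenylphosphine.

(2,2'-bipyridine)(ethylenediamine)fluoro(triphenylphosphine)ruthenium(III) sulfate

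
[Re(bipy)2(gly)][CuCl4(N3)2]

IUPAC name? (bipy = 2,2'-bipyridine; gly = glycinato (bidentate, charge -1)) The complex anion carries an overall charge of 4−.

Both ions are complex: the cation is named first with the plain metal name, the anion second with the -ate form; each ion's ligands are alphabetised independently.
The complex anion is given as 4−; its ligand charges sum to -6, so Cu = +2.
A 1:1 salt means the cation carries the equal and opposite charge, 4+.
Cation: ligand charges sum to -1; for the ion to be 4+, Re = +5.

bis(2,2'-bipyridine)(glycinato)rhenium(V) diazidotetrachlorocuprate(II)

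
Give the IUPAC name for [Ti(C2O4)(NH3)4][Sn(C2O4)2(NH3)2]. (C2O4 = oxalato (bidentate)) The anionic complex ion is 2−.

Both ions are complex: the cation is named first with the plain metal name, the anion second with the -ate form; each ion's ligands are alphabetised independently.
The complex anion is given as 2−; its ligand charges sum to -4, so Sn = +2.
A 1:1 salt means the cation carries the equal and opposite charge, 2+.
Cation: ligand charges sum to -2; for the ion to be 2+, Ti = +4.

tetraammineoxalatotitanium(IV) diamminedioxalatostannate(II)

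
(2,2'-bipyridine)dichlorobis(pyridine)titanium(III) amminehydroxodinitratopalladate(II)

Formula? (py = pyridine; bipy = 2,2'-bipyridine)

Cation [Ti…]: ligand charges -2, Ti(III) ⇒ ion charge 1+.
Anion [Pd…]: ligand charges -3, Pd(II) ⇒ ion charge 1−.

[Ti(bipy)Cl2(py)2][Pd(NH3)(NO3)2(OH)]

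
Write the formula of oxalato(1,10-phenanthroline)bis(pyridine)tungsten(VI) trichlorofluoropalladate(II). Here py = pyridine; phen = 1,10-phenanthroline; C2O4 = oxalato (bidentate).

[W(C2O4)(phen)(py)2][PdCl3F]2

Cation [W…]: ligand charges -2, W(VI) ⇒ ion charge 4+.
Anion [Pd…]: ligand charges -4, Pd(II) ⇒ ion charge 2−.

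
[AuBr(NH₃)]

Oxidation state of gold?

+1

No counter-ion: the bracketed complex is neutral.
Ligand charges: 1×Br = -1; 1×NH3 neutral; sum -1.
Au + (-1) = 0 ⇒ Au is +1.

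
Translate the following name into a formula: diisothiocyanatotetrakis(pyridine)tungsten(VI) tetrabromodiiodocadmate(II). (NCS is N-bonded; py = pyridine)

[W(NCS)2(py)4][CdBr4I2]

Cation [W…]: ligand charges -2, W(VI) ⇒ ion charge 4+.
Anion [Cd…]: ligand charges -6, Cd(II) ⇒ ion charge 4−.
One 4+ cation balances one 4− anion.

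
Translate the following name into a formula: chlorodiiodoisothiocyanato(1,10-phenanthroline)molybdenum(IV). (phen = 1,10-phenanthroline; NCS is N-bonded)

Ligands: 2 iodo (I, -1), 1 1,10-phenanthroline (phen, neutral), 1 chloro (Cl, -1), 1 isothiocyanato (NCS, -1). Ligand charge sum = -4.
With Mo in oxidation state +4, the complex ion is [Mo...].

[MoClI2(NCS)(phen)]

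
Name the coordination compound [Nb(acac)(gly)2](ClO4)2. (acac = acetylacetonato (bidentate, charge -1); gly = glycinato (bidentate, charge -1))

The 2 perchlorate counter-ions carry a total charge of -2, so each complex ion is 2+.
Ligand charges: 1×acetylacetonato (-1 each), 2×glycinato (-1 each); total -3. So Nb + (-3) = 2+, giving Nb = +5.
Ligands are named alphabetically: acetylacetonato before glycinato.

(acetylacetonato)bis(glycinato)niobium(V) perchlorate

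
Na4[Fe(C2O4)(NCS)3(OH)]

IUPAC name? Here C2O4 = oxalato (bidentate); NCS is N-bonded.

sodium hydroxotriisothiocyanatooxalatoferrate(II)

The 4 sodium counter-ions carry a total charge of +4, so each complex ion is 4−.
Ligand charges: 1×oxalato (-2 each), 1×hydroxo (-1 each), 3×isothiocyanato (-1 each); total -6. So Fe + (-6) = 4−, giving Fe = +2.
Ligands are named alphabetically: hydroxo before isothiocyanato before oxalato.
The complex ion is anionic, so iron takes the -ate form ferrate(II).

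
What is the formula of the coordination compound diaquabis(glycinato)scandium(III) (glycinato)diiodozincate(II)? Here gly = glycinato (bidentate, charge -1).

[Sc(gly)2(H2O)2][Zn(gly)I2]

Cation [Sc…]: ligand charges -2, Sc(III) ⇒ ion charge 1+.
Anion [Zn…]: ligand charges -3, Zn(II) ⇒ ion charge 1−.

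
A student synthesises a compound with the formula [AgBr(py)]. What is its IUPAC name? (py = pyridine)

bromo(pyridine)silver(I)

There is no counter-ion, so the complex is neutral overall.
Ligand charges: 1×pyridine (neutral), 1×bromo (-1 each); total -1. So Ag + (-1) = 0, giving Ag = +1.
Ligands are named alphabetically: bromo before pyridine.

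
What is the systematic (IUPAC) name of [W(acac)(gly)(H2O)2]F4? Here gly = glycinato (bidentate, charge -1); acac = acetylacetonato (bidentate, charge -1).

The 4 fluoride counter-ions carry a total charge of -4, so each complex ion is 4+.
Ligand charges: 1×glycinato (-1 each), 2×aqua (neutral), 1×acetylacetonato (-1 each); total -2. So W + (-2) = 4+, giving W = +6.
Ligands are named alphabetically: acetylacetonato before aqua before glycinato.

(acetylacetonato)diaqua(glycinato)tungsten(VI) fluoride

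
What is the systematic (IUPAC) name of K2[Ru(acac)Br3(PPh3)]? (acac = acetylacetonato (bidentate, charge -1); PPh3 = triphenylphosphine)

potassium (acetylacetonato)tribromo(triphenylphosphine)ruthenate(II)

The 2 potassium counter-ions carry a total charge of +2, so each complex ion is 2−.
Ligand charges: 1×acetylacetonato (-1 each), 1×triphenylphosphine (neutral), 3×bromo (-1 each); total -4. So Ru + (-4) = 2−, giving Ru = +2.
Ligands are named alphabetically: acetylacetonato before bromo before triphenylphosphine.
The complex ion is anionic, so ruthenium takes the -ate form ruthenate(II).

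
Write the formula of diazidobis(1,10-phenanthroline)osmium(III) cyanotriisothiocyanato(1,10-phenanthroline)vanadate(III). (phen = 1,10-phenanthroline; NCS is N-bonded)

Cation [Os…]: ligand charges -2, Os(III) ⇒ ion charge 1+.
Anion [V…]: ligand charges -4, V(III) ⇒ ion charge 1−.
One 1+ cation balances one 1− anion.

[Os(N3)2(phen)2][V(CN)(NCS)3(phen)]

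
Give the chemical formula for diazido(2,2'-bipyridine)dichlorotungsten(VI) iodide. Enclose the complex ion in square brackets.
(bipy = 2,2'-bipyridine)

Ligands: 2 azido (N3, -1), 1 2,2'-bipyridine (bipy, neutral), 2 chloro (Cl, -1). Ligand charge sum = -4.
With W in oxidation state +6, the complex ion is [W...]^2+.
Charge balance with iodide (-1) requires 1 complex ion per 2 iodide.

[W(bipy)Cl2(N3)2]I2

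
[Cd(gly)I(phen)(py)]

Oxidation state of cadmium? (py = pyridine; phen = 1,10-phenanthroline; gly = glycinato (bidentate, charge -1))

+2

No counter-ion: the bracketed complex is neutral.
Ligand charges: 1×I = -1; 1×py neutral; 1×phen neutral; 1×gly = -1; sum -2.
Cd + (-2) = 0 ⇒ Cd is +2.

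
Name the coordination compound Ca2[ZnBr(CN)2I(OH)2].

calcium bromodicyanodihydroxoiodozincate(II)

The 2 calcium counter-ions carry a total charge of +4, so each complex ion is 4−.
Ligand charges: 1×bromo (-1 each), 1×iodo (-1 each), 2×hydroxo (-1 each), 2×cyano (-1 each); total -6. So Zn + (-6) = 4−, giving Zn = +2.
Ligands are named alphabetically: bromo before cyano before hydroxo before iodo.
The complex ion is anionic, so zinc takes the -ate form zincate(II).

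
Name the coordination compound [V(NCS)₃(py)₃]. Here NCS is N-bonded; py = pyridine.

There is no counter-ion, so the complex is neutral overall.
Ligand charges: 3×isothiocyanato (-1 each), 3×pyridine (neutral); total -3. So V + (-3) = 0, giving V = +3.
Ligands are named alphabetically: isothiocyanato before pyridine.

triisothiocyanatotris(pyridine)vanadium(III)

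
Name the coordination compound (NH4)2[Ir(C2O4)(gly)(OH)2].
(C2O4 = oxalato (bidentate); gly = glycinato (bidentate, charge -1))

ammonium (glycinato)dihydroxooxalatoiridate(III)

The 2 ammonium counter-ions carry a total charge of +2, so each complex ion is 2−.
Ligand charges: 1×oxalato (-2 each), 1×glycinato (-1 each), 2×hydroxo (-1 each); total -5. So Ir + (-5) = 2−, giving Ir = +3.
Ligands are named alphabetically: glycinato before hydroxo before oxalato.
The complex ion is anionic, so iridium takes the -ate form iridate(III).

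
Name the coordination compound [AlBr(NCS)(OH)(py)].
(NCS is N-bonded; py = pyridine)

There is no counter-ion, so the complex is neutral overall.
Ligand charges: 1×hydroxo (-1 each), 1×isothiocyanato (-1 each), 1×pyridine (neutral), 1×bromo (-1 each); total -3. So Al + (-3) = 0, giving Al = +3.
Ligands are named alphabetically: bromo before hydroxo before isothiocyanato before pyridine.

bromohydroxoisothiocyanato(pyridine)aluminium(III)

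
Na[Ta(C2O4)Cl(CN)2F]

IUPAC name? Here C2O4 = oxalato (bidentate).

The 1 sodium counter-ion carries a total charge of +1, so each complex ion is 1−.
Ligand charges: 1×oxalato (-2 each), 2×cyano (-1 each), 1×chloro (-1 each), 1×fluoro (-1 each); total -6. So Ta + (-6) = 1−, giving Ta = +5.
Ligands are named alphabetically: chloro before cyano before fluoro before oxalato.
The complex ion is anionic, so tantalum takes the -ate form tantalate(V).

sodium chlorodicyanofluorooxalatotantalate(V)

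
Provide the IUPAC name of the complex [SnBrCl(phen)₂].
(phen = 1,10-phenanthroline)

There is no counter-ion, so the complex is neutral overall.
Ligand charges: 1×bromo (-1 each), 1×chloro (-1 each), 2×1,10-phenanthroline (neutral); total -2. So Sn + (-2) = 0, giving Sn = +2.
Ligands are named alphabetically: bromo before chloro before phenanthroline.

bromochlorobis(1,10-phenanthroline)tin(II)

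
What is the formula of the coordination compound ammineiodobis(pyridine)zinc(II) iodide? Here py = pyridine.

Ligands: 1 iodo (I, -1), 2 pyridine (py, neutral), 1 ammine (NH3, neutral). Ligand charge sum = -1.
With Zn in oxidation state +2, the complex ion is [Zn...]^1+.
Charge balance with iodide (-1) requires 1 complex ion per 1 iodide.

[ZnI(NH3)(py)2]I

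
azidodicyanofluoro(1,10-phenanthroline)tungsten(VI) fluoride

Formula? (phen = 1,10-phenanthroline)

Ligands: 1 1,10-phenanthroline (phen, neutral), 1 fluoro (F, -1), 2 cyano (CN, -1), 1 azido (N3, -1). Ligand charge sum = -4.
With W in oxidation state +6, the complex ion is [W...]^2+.
Charge balance with fluoride (-1) requires 1 complex ion per 2 fluoride.

[W(CN)2F(N3)(phen)]F2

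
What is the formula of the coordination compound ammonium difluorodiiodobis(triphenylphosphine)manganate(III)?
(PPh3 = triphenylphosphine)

Ligands: 2 triphenylphosphine (PPh3, neutral), 2 fluoro (F, -1), 2 iodo (I, -1). Ligand charge sum = -4.
With Mn in oxidation state +3, the complex ion is [Mn...]^1−.
Charge balance with ammonium (+1) requires 1 complex ion per 1 ammonium.

NH4[MnF2I2(PPh3)2]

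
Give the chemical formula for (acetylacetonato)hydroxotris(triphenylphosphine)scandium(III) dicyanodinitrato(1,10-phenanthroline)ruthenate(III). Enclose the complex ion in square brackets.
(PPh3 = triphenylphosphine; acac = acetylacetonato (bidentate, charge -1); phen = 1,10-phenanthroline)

Cation [Sc…]: ligand charges -2, Sc(III) ⇒ ion charge 1+.
Anion [Ru…]: ligand charges -4, Ru(III) ⇒ ion charge 1−.
One 1+ cation balances one 1− anion.

[Sc(acac)(OH)(PPh3)3][Ru(CN)2(NO3)2(phen)]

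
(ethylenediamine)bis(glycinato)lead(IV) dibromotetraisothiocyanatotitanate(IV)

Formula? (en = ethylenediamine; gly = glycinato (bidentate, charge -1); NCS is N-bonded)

[Pb(en)(gly)2][TiBr2(NCS)4]

Cation [Pb…]: ligand charges -2, Pb(IV) ⇒ ion charge 2+.
Anion [Ti…]: ligand charges -6, Ti(IV) ⇒ ion charge 2−.
One 2+ cation balances one 2− anion.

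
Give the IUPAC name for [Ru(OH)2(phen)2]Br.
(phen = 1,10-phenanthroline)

dihydroxobis(1,10-phenanthroline)ruthenium(III) bromide

The 1 bromide counter-ion carries a total charge of -1, so each complex ion is 1+.
Ligand charges: 2×1,10-phenanthroline (neutral), 2×hydroxo (-1 each); total -2. So Ru + (-2) = 1+, giving Ru = +3.
Ligands are named alphabetically: hydroxo before phenanthroline.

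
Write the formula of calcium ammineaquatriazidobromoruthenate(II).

Ligands: 3 azido (N3, -1), 1 ammine (NH3, neutral), 1 bromo (Br, -1), 1 aqua (H2O, neutral). Ligand charge sum = -4.
With Ru in oxidation state +2, the complex ion is [Ru...]^2−.
Charge balance with calcium (+2) requires 1 complex ion per 1 calcium.

Ca[RuBr(H2O)(N3)3(NH3)]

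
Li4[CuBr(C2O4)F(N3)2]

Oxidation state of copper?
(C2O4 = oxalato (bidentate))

4 lithium outside the brackets (+1 each) → the complex ion is 4−.
Ligand charges: 1×Br = -1; 1×C2O4 = -2; 1×F = -1; 2×N3 = -2; sum -6.
Cu + (-6) = 4− ⇒ Cu is +2.

+2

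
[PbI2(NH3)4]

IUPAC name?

There is no counter-ion, so the complex is neutral overall.
Ligand charges: 4×ammine (neutral), 2×iodo (-1 each); total -2. So Pb + (-2) = 0, giving Pb = +2.
Ligands are named alphabetically: ammine before iodo.

tetraamminediiodolead(II)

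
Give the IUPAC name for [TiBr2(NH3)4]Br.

The 1 bromide counter-ion carries a total charge of -1, so each complex ion is 1+.
Ligand charges: 4×ammine (neutral), 2×bromo (-1 each); total -2. So Ti + (-2) = 1+, giving Ti = +3.
Ligands are named alphabetically: ammine before bromo.

tetraamminedibromotitanium(III) bromide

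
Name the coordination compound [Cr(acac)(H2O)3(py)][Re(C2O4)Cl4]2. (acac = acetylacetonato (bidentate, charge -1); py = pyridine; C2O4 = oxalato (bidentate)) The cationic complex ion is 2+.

(acetylacetonato)triaqua(pyridine)chromium(III) tetrachlorooxalatorhenate(V)

Both ions are complex: the cation is named first with the plain metal name, the anion second with the -ate form; each ion's ligands are alphabetised independently.
The complex cation is given as 2+; its ligand charges sum to -1, so Cr = +3.
With 2 anions per cation, each anion must be 2/2 = 1−.
Anion: ligand charges sum to -6; for the ion to be 1−, Re = +5.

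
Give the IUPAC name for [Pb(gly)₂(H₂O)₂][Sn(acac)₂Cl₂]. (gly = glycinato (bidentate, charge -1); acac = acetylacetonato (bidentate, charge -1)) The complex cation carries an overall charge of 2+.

The complex cation is given as 2+; its ligand charges sum to -2, so Pb = +4.
A 1:1 salt means the anion carries the equal and opposite charge, 2−.
Anion: ligand charges sum to -4; for the ion to be 2−, Sn = +2.

diaquabis(glycinato)lead(IV) bis(acetylacetonato)dichlorostannate(II)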